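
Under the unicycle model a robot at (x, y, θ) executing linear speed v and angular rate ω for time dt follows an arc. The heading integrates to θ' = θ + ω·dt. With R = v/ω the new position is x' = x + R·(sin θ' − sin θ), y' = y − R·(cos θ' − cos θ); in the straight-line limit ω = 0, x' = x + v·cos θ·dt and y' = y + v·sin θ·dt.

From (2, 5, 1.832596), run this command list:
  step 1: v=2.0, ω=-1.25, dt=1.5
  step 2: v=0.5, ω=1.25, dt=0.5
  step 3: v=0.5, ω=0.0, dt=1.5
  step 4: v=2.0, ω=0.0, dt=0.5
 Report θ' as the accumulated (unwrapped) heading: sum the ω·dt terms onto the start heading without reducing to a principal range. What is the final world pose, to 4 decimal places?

step 1: θ'=-0.0424 (R=-1.6000) → pose (3.6133, 7.0127, -0.0424)
step 2: θ'=0.5826 (R=0.4000) → pose (3.8503, 7.0783, 0.5826)
step 3: θ'=0.5826 (straight) → pose (4.4766, 7.4909, 0.5826)
step 4: θ'=0.5826 (straight) → pose (5.3117, 8.0411, 0.5826)

(5.3117, 8.0411, 0.5826)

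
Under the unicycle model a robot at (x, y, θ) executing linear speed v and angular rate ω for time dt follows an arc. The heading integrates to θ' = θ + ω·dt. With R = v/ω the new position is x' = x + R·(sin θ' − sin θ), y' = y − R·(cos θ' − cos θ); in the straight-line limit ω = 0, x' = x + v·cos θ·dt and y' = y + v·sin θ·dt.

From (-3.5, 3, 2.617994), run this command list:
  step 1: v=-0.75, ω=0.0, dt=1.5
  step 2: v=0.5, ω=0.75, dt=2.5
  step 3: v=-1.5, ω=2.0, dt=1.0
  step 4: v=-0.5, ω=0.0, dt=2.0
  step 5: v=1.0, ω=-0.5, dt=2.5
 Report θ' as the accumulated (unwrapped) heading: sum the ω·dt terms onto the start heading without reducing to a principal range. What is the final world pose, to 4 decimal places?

step 1: θ'=2.6180 (straight) → pose (-2.5257, 2.4375, 2.6180)
step 2: θ'=4.4930 (R=0.6667) → pose (-3.5097, 2.0052, 4.4930)
step 3: θ'=6.4930 (R=-0.7500) → pose (-4.3980, 2.9020, 6.4930)
step 4: θ'=6.4930 (straight) → pose (-5.3760, 2.6938, 6.4930)
step 5: θ'=5.2430 (R=-2.0000) → pose (-3.2345, 1.7497, 5.2430)

(-3.2345, 1.7497, 5.2430)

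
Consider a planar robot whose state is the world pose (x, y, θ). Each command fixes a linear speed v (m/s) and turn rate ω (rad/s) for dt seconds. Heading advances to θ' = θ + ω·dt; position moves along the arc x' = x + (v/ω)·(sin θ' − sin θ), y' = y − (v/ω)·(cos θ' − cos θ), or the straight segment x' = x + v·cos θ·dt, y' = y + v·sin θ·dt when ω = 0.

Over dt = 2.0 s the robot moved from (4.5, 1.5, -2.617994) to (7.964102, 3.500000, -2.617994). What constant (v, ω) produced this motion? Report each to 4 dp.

Δθ = -2.617994 − -2.617994 = 0.000000
ω = Δθ/dt = 0.000000/2.0 = 0.0000
ω = 0 → v = (Δx·cos θ + Δy·sin θ)/dt = -2.0000

v = -2.0000, ω = 0.0000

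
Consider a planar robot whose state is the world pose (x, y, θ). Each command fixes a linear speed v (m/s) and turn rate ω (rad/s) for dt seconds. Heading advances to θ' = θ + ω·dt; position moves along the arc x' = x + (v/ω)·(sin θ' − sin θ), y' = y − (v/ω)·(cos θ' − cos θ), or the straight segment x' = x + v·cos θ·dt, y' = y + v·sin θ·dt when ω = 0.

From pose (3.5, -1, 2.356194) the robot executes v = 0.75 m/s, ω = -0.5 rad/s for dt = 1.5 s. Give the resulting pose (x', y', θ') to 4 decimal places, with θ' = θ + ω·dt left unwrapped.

θ' = 2.3562 + -0.5·1.5 = 1.6062
R = v/ω = 0.75/-0.5 = -1.5000
x' = 3.5 + -1.5000·(sin 1.6062 − sin 2.3562) = 3.0616
y' = -1 − -1.5000·(cos 1.6062 − cos 2.3562) = 0.0076

(3.0616, 0.0076, 1.6062)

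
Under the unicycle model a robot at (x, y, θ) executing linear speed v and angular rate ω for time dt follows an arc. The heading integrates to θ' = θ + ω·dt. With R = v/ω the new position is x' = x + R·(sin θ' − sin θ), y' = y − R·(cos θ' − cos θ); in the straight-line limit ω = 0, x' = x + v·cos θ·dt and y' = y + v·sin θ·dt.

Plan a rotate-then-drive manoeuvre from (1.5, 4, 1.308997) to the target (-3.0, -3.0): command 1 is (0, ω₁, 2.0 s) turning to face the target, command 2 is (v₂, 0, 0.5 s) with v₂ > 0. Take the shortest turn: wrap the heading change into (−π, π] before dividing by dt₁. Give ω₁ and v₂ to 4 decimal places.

heading to target = atan2(-3−4, -3−1.5) = -2.1421
Δθ = wrap(-2.1421 − 1.3090) = 2.8321; ω₁ = Δθ/dt₁ = 1.4160
distance = √((-3−1.5)² + (-3−4)²) = 8.3217; v₂ = distance/dt₂ = 16.6433

ω₁ = 1.4160, v₂ = 16.6433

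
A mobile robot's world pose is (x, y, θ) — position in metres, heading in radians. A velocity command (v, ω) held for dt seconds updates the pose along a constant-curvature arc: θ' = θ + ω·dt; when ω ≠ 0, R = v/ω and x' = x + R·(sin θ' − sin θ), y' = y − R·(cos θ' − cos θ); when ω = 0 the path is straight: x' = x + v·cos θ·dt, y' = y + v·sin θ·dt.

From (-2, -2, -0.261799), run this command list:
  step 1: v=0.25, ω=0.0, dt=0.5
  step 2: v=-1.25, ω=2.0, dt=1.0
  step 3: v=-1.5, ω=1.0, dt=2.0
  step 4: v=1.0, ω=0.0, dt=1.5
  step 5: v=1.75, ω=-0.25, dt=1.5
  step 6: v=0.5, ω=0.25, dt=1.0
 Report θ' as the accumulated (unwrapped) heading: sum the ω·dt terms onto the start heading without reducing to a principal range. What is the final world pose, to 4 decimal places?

step 1: θ'=-0.2618 (straight) → pose (-1.8793, -2.0324, -0.2618)
step 2: θ'=1.7382 (R=-0.6250) → pose (-2.6573, -2.7402, 1.7382)
step 3: θ'=3.7382 (R=-1.5000) → pose (-0.3355, -3.7311, 3.7382)
step 4: θ'=3.7382 (straight) → pose (-1.5764, -4.5739, 3.7382)
step 5: θ'=3.3632 (R=-7.0000) → pose (-3.9706, -5.6120, 3.3632)
step 6: θ'=3.6132 (R=2.0000) → pose (-4.4397, -5.7814, 3.6132)

(-4.4397, -5.7814, 3.6132)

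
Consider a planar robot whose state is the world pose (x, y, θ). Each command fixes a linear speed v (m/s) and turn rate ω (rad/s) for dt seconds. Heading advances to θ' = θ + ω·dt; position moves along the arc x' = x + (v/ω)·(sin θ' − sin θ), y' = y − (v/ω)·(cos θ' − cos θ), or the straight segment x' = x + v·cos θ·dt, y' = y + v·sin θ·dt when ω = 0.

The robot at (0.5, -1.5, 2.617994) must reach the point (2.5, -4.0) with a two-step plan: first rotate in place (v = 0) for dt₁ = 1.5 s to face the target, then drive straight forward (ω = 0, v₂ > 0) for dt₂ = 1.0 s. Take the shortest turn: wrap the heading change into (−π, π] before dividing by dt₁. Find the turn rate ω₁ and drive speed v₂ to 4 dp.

ω₁ = 1.8461, v₂ = 3.2016

heading to target = atan2(-4−-1.5, 2.5−0.5) = -0.8961
Δθ = wrap(-0.8961 − 2.6180) = 2.7691; ω₁ = Δθ/dt₁ = 1.8461
distance = √((2.5−0.5)² + (-4−-1.5)²) = 3.2016; v₂ = distance/dt₂ = 3.2016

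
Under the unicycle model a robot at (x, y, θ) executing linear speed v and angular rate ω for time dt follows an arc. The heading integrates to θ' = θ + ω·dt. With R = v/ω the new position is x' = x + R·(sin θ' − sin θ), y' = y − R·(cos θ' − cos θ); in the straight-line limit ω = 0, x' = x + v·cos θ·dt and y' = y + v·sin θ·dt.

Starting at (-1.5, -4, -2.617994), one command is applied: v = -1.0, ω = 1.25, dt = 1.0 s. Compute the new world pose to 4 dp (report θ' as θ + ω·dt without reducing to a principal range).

(-1.1164, -3.1460, -1.3680)

θ' = -2.6180 + 1.25·1.0 = -1.3680
R = v/ω = -1.0/1.25 = -0.8000
x' = -1.5 + -0.8000·(sin -1.3680 − sin -2.6180) = -1.1164
y' = -4 − -0.8000·(cos -1.3680 − cos -2.6180) = -3.1460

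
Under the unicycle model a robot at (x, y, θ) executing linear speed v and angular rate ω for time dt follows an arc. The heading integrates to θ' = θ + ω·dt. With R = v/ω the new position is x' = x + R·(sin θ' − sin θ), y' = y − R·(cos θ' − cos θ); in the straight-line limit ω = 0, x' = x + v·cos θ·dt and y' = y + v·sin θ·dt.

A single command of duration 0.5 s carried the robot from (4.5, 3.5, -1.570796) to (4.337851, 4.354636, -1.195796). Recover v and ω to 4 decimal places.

v = -1.7500, ω = 0.7500

Δθ = -1.195796 − -1.570796 = 0.375000
ω = Δθ/dt = 0.375000/0.5 = 0.7500
R = −Δy/(cos θ' − cos θ) = -2.3333
v = R·ω = -2.3333·0.7500 = -1.7500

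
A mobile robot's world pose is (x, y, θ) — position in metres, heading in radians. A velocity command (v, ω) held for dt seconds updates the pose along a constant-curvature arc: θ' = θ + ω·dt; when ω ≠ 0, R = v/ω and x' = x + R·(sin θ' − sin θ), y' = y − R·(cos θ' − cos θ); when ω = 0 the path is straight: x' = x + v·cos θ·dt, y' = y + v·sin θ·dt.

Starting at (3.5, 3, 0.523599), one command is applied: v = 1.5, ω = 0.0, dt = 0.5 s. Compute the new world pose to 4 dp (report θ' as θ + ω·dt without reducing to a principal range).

θ' = 0.5236 + 0.0·0.5 = 0.5236
ω = 0 → straight: x' = 3.5 + 1.5·cos(0.5236)·0.5 = 4.1495
y' = 3 + 1.5·sin(0.5236)·0.5 = 3.3750

(4.1495, 3.3750, 0.5236)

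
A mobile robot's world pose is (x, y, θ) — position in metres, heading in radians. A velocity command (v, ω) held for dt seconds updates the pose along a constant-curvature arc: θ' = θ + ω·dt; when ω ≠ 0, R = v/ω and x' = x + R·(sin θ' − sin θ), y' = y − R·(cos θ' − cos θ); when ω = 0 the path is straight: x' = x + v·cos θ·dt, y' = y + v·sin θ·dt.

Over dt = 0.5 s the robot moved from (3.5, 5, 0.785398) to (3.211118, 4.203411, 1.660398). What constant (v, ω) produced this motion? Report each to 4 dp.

v = -1.7500, ω = 1.7500

Δθ = 1.660398 − 0.785398 = 0.875000
ω = Δθ/dt = 0.875000/0.5 = 1.7500
R = −Δy/(cos θ' − cos θ) = -1.0000
v = R·ω = -1.0000·1.7500 = -1.7500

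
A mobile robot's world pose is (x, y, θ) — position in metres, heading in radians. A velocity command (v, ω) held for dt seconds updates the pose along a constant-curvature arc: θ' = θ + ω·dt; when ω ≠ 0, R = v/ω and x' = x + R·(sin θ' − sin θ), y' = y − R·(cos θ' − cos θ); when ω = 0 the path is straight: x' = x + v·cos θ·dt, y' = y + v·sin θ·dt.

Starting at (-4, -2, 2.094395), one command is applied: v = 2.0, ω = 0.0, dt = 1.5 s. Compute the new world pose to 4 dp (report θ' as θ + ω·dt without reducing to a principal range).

θ' = 2.0944 + 0.0·1.5 = 2.0944
ω = 0 → straight: x' = -4 + 2.0·cos(2.0944)·1.5 = -5.5000
y' = -2 + 2.0·sin(2.0944)·1.5 = 0.5981

(-5.5000, 0.5981, 2.0944)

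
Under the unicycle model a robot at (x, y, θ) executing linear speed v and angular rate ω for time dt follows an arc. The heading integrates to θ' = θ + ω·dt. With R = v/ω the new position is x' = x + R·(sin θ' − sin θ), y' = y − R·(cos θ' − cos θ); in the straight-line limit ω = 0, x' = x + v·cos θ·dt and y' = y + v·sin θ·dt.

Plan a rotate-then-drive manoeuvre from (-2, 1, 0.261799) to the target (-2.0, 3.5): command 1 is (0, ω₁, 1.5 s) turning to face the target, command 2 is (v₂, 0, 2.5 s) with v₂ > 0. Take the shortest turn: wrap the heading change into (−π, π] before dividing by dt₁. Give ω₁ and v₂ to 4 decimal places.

ω₁ = 0.8727, v₂ = 1.0000

heading to target = atan2(3.5−1, -2−-2) = 1.5708
Δθ = wrap(1.5708 − 0.2618) = 1.3090; ω₁ = Δθ/dt₁ = 0.8727
distance = √((-2−-2)² + (3.5−1)²) = 2.5000; v₂ = distance/dt₂ = 1.0000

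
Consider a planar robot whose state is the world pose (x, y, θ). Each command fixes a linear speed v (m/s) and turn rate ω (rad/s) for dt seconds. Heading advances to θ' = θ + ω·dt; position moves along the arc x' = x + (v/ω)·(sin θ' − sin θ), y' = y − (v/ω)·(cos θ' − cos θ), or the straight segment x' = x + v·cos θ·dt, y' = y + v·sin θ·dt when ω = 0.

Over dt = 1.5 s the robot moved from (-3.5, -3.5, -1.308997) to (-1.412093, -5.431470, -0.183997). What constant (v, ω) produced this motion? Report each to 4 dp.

v = 2.0000, ω = 0.7500

Δθ = -0.183997 − -1.308997 = 1.125000
ω = Δθ/dt = 1.125000/1.5 = 0.7500
R = Δx/(sin θ' − sin θ) = 2.6667
v = R·ω = 2.6667·0.7500 = 2.0000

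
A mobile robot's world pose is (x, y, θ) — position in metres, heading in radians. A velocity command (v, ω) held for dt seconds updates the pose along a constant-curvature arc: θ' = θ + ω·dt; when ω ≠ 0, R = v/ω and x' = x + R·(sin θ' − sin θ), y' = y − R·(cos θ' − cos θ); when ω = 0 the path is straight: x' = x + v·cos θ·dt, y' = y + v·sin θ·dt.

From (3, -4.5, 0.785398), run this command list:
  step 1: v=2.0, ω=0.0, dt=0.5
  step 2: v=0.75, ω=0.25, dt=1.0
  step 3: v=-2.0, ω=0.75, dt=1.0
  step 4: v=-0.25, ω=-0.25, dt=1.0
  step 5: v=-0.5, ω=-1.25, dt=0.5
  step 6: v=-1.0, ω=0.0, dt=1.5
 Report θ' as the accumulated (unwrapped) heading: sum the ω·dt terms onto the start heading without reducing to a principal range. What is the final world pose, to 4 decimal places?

step 1: θ'=0.7854 (straight) → pose (3.7071, -3.7929, 0.7854)
step 2: θ'=1.0354 (R=3.0000) → pose (4.1660, -3.2021, 1.0354)
step 3: θ'=1.7854 (R=-2.6667) → pose (3.8540, -5.1305, 1.7854)
step 4: θ'=1.5354 (R=1.0000) → pose (3.8763, -5.3789, 1.5354)
step 5: θ'=0.9104 (R=0.4000) → pose (3.7925, -5.6101, 0.9104)
step 6: θ'=0.9104 (straight) → pose (2.8723, -6.7947, 0.9104)

(2.8723, -6.7947, 0.9104)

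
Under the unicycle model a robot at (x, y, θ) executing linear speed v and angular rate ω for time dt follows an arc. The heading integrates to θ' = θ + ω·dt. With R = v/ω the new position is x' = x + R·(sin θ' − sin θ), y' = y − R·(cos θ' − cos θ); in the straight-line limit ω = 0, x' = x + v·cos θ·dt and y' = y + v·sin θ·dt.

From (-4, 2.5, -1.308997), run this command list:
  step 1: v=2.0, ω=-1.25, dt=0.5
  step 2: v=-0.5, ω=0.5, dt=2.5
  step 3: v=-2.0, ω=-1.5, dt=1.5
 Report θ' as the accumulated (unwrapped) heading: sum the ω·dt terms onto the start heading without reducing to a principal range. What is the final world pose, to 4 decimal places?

step 1: θ'=-1.9340 (R=-1.6000) → pose (-4.0499, 1.5175, -1.9340)
step 2: θ'=-0.6840 (R=-1.0000) → pose (-4.3527, 2.6478, -0.6840)
step 3: θ'=-2.9340 (R=1.3333) → pose (-3.7850, 4.9859, -2.9340)

(-3.7850, 4.9859, -2.9340)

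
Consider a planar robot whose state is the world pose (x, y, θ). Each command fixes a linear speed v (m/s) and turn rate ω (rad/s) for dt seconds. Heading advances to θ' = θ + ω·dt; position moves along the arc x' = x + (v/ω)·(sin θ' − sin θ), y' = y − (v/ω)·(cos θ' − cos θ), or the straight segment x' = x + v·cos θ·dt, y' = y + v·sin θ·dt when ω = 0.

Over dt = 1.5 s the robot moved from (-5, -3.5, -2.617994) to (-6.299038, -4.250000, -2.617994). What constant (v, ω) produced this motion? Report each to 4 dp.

v = 1.0000, ω = 0.0000

Δθ = -2.617994 − -2.617994 = 0.000000
ω = Δθ/dt = 0.000000/1.5 = 0.0000
ω = 0 → v = (Δx·cos θ + Δy·sin θ)/dt = 1.0000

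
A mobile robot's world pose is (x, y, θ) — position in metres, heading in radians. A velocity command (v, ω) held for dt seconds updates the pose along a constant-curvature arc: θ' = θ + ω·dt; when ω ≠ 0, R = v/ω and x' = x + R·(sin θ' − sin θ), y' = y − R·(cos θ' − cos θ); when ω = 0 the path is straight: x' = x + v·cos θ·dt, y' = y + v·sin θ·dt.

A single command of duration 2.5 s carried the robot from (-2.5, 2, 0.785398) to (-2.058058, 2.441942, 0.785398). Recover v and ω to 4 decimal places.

Δθ = 0.785398 − 0.785398 = 0.000000
ω = Δθ/dt = 0.000000/2.5 = 0.0000
ω = 0 → v = (Δx·cos θ + Δy·sin θ)/dt = 0.2500

v = 0.2500, ω = 0.0000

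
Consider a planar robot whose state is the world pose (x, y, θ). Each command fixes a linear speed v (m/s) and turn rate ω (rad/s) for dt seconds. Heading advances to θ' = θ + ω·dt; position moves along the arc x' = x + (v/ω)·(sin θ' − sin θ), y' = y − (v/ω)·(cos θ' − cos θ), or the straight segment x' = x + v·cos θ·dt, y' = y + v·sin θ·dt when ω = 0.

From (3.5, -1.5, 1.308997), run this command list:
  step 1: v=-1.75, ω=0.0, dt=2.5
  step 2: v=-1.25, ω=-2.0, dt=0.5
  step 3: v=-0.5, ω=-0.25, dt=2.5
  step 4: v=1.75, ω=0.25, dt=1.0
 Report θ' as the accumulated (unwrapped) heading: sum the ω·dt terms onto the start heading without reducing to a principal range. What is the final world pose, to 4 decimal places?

step 1: θ'=1.3090 (straight) → pose (2.3677, -5.7259, 1.3090)
step 2: θ'=0.3090 (R=0.6250) → pose (1.9540, -6.1596, 0.3090)
step 3: θ'=-0.3160 (R=2.0000) → pose (0.7243, -6.1553, -0.3160)
step 4: θ'=-0.0660 (R=7.0000) → pose (2.4380, -6.4866, -0.0660)

(2.4380, -6.4866, -0.0660)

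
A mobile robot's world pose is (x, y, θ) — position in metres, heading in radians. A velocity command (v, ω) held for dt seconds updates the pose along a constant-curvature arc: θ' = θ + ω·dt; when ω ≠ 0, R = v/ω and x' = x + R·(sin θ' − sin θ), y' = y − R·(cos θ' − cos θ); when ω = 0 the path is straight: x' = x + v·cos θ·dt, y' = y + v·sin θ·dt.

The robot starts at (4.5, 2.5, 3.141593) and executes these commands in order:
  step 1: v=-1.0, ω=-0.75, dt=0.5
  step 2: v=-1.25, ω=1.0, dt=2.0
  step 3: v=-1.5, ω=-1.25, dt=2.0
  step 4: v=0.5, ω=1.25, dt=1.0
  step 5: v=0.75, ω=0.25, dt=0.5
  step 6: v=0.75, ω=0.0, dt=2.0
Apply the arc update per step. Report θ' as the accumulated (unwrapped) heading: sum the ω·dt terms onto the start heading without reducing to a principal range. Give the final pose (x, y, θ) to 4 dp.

step 1: θ'=2.7666 (R=1.3333) → pose (4.9884, 2.4073, 2.7666)
step 2: θ'=4.7666 (R=-1.2500) → pose (6.6944, 3.6382, 4.7666)
step 3: θ'=2.2666 (R=1.2000) → pose (8.8137, 4.4724, 2.2666)
step 4: θ'=3.5166 (R=0.4000) → pose (8.3601, 4.5882, 3.5166)
step 5: θ'=3.6416 (R=3.0000) → pose (8.0207, 4.4294, 3.6416)
step 6: θ'=3.6416 (straight) → pose (6.7043, 3.7103, 3.6416)

(6.7043, 3.7103, 3.6416)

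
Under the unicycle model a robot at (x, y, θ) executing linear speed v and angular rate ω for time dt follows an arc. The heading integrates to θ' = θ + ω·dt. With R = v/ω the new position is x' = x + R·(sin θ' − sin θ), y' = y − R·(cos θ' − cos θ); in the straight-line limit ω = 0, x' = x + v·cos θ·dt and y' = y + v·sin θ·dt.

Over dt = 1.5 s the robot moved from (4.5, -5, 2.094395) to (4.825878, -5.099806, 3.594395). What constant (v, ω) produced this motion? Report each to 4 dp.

v = -0.2500, ω = 1.0000

Δθ = 3.594395 − 2.094395 = 1.500000
ω = Δθ/dt = 1.500000/1.5 = 1.0000
R = Δx/(sin θ' − sin θ) = -0.2500
v = R·ω = -0.2500·1.0000 = -0.2500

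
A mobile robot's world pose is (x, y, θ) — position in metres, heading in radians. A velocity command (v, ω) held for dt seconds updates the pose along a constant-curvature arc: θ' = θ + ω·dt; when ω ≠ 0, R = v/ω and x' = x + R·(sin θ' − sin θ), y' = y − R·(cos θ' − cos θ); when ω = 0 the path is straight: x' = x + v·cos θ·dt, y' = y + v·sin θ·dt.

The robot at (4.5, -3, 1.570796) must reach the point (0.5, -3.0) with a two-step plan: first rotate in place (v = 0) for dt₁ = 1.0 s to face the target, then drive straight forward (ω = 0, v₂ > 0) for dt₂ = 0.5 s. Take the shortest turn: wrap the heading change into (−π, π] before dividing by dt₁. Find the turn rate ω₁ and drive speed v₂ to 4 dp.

heading to target = atan2(-3−-3, 0.5−4.5) = 3.1416
Δθ = wrap(3.1416 − 1.5708) = 1.5708; ω₁ = Δθ/dt₁ = 1.5708
distance = √((0.5−4.5)² + (-3−-3)²) = 4.0000; v₂ = distance/dt₂ = 8.0000

ω₁ = 1.5708, v₂ = 8.0000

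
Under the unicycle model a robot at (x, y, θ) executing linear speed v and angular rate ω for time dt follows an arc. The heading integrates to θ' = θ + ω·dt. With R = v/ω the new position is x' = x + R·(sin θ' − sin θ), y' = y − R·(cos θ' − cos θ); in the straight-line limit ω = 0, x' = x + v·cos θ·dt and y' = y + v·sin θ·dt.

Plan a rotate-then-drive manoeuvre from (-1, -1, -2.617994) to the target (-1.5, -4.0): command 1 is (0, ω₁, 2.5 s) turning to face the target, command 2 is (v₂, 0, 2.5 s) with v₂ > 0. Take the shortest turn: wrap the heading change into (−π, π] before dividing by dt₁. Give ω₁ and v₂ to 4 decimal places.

ω₁ = 0.3528, v₂ = 1.2166

heading to target = atan2(-4−-1, -1.5−-1) = -1.7359
Δθ = wrap(-1.7359 − -2.6180) = 0.8820; ω₁ = Δθ/dt₁ = 0.3528
distance = √((-1.5−-1)² + (-4−-1)²) = 3.0414; v₂ = distance/dt₂ = 1.2166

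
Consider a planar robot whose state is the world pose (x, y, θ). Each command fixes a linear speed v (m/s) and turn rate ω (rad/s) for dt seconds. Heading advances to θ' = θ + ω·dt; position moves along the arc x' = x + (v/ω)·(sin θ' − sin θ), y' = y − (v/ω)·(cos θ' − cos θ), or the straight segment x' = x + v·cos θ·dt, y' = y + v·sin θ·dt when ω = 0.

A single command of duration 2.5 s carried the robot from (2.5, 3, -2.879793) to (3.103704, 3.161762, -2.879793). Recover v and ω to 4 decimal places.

Δθ = -2.879793 − -2.879793 = 0.000000
ω = Δθ/dt = 0.000000/2.5 = 0.0000
ω = 0 → v = (Δx·cos θ + Δy·sin θ)/dt = -0.2500

v = -0.2500, ω = 0.0000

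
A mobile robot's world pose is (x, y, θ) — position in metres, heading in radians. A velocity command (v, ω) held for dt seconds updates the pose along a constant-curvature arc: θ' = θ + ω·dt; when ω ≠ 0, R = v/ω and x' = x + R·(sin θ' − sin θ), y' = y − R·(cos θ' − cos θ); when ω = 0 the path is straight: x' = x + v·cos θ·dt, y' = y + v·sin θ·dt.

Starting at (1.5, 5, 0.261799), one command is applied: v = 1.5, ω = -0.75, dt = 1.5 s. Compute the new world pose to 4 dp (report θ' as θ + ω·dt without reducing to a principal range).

θ' = 0.2618 + -0.75·1.5 = -0.8632
R = v/ω = 1.5/-0.75 = -2.0000
x' = 1.5 + -2.0000·(sin -0.8632 − sin 0.2618) = 3.5375
y' = 5 − -2.0000·(cos -0.8632 − cos 0.2618) = 4.3682

(3.5375, 4.3682, -0.8632)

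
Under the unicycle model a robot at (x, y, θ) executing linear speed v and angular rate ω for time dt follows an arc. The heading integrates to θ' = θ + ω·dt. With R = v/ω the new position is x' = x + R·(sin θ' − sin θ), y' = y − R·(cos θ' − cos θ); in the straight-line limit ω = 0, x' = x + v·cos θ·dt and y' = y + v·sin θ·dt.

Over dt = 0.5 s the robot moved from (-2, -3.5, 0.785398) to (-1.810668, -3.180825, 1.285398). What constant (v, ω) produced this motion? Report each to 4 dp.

v = 0.7500, ω = 1.0000

Δθ = 1.285398 − 0.785398 = 0.500000
ω = Δθ/dt = 0.500000/0.5 = 1.0000
R = −Δy/(cos θ' − cos θ) = 0.7500
v = R·ω = 0.7500·1.0000 = 0.7500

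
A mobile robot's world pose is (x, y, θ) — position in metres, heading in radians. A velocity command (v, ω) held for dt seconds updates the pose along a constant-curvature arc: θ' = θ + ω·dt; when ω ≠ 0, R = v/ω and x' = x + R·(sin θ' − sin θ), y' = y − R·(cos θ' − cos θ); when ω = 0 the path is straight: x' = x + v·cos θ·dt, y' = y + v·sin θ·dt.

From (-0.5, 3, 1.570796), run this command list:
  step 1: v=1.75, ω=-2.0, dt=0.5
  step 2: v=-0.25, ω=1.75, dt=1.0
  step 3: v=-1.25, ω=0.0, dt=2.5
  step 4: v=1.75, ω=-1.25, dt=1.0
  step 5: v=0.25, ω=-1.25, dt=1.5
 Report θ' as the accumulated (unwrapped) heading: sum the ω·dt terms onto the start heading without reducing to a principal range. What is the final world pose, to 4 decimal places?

step 1: θ'=0.5708 (R=-0.8750) → pose (-0.0978, 3.7363, 0.5708)
step 2: θ'=2.3208 (R=-0.1429) → pose (-0.1251, 3.5187, 2.3208)
step 3: θ'=2.3208 (straight) → pose (2.0050, 1.2322, 2.3208)
step 4: θ'=1.0708 (R=-1.4000) → pose (1.8008, 2.8577, 1.0708)
step 5: θ'=-0.8042 (R=-0.2000) → pose (2.1203, 2.9005, -0.8042)

(2.1203, 2.9005, -0.8042)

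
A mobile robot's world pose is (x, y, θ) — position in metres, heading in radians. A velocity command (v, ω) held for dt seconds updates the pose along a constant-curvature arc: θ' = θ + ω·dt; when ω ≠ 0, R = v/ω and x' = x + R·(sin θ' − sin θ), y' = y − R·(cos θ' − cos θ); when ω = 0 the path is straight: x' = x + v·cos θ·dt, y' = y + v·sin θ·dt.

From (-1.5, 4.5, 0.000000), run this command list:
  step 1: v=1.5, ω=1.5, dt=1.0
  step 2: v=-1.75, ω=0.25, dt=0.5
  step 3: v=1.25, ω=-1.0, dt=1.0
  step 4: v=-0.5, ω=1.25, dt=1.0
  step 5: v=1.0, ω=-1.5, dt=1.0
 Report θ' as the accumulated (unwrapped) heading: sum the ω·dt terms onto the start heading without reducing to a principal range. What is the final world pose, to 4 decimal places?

step 1: θ'=1.5000 (R=1.0000) → pose (-0.5025, 5.4293, 1.5000)
step 2: θ'=1.6250 (R=-7.0000) → pose (-0.5098, 4.5549, 1.6250)
step 3: θ'=0.6250 (R=-1.2500) → pose (0.0070, 5.6363, 0.6250)
step 4: θ'=1.8750 (R=-0.4000) → pose (-0.1406, 5.1921, 1.8750)
step 5: θ'=0.3750 (R=-0.6667) → pose (0.2513, 6.0121, 0.3750)

(0.2513, 6.0121, 0.3750)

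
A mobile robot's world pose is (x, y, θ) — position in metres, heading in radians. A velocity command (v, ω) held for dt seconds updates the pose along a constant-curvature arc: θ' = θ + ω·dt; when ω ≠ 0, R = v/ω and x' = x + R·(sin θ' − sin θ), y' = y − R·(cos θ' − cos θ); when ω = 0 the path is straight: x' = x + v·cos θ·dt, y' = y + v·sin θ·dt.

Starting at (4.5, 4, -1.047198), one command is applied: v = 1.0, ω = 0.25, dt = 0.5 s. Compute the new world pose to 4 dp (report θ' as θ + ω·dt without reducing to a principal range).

θ' = -1.0472 + 0.25·0.5 = -0.9222
R = v/ω = 1.0/0.25 = 4.0000
x' = 4.5 + 4.0000·(sin -0.9222 − sin -1.0472) = 4.7764
y' = 4 − 4.0000·(cos -0.9222 − cos -1.0472) = 3.5837

(4.7764, 3.5837, -0.9222)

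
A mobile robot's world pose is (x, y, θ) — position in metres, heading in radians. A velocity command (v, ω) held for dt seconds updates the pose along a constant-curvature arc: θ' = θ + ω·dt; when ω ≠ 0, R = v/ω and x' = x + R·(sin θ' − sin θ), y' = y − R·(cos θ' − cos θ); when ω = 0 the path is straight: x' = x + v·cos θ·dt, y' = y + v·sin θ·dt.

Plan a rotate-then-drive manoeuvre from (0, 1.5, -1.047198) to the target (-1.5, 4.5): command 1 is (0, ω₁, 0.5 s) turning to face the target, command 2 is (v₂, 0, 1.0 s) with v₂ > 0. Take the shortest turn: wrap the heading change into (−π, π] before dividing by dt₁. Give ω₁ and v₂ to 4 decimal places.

ω₁ = 6.1633, v₂ = 3.3541

heading to target = atan2(4.5−1.5, -1.5−0) = 2.0344
Δθ = wrap(2.0344 − -1.0472) = 3.0816; ω₁ = Δθ/dt₁ = 6.1633
distance = √((-1.5−0)² + (4.5−1.5)²) = 3.3541; v₂ = distance/dt₂ = 3.3541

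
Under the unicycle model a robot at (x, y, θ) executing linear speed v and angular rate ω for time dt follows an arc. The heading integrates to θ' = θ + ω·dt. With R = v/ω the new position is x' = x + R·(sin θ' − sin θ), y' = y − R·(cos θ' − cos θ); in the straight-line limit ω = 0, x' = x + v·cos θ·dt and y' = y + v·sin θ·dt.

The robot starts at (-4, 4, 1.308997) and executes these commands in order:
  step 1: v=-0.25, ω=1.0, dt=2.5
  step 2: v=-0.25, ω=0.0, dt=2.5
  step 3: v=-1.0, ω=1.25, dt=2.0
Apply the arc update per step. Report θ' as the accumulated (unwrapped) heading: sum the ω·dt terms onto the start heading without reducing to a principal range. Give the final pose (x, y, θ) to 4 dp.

(-3.6287, 5.5539, 6.3090)

step 1: θ'=3.8090 (R=-0.2500) → pose (-3.6038, 3.7389, 3.8090)
step 2: θ'=3.8090 (straight) → pose (-3.1129, 4.1258, 3.8090)
step 3: θ'=6.3090 (R=-0.8000) → pose (-3.6287, 5.5539, 6.3090)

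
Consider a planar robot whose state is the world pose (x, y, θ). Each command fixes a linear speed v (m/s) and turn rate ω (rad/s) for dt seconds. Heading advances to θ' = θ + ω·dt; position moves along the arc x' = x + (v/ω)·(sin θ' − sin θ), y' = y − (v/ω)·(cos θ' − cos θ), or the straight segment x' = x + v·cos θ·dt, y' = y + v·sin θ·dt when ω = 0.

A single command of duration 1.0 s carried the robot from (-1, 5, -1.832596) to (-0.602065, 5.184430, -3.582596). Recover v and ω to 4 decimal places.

v = -0.5000, ω = -1.7500

Δθ = -3.582596 − -1.832596 = -1.750000
ω = Δθ/dt = -1.750000/1.0 = -1.7500
R = Δx/(sin θ' − sin θ) = 0.2857
v = R·ω = 0.2857·-1.7500 = -0.5000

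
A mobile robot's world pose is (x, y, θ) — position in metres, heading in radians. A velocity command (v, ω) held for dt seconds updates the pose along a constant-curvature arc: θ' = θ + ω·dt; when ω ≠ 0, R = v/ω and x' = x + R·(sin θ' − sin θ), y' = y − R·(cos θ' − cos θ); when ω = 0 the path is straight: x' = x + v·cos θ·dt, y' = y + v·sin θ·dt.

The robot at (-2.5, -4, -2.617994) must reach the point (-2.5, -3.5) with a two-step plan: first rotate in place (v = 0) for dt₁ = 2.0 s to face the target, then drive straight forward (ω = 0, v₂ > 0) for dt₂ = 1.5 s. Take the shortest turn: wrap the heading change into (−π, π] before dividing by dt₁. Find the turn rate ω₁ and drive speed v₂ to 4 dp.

ω₁ = -1.0472, v₂ = 0.3333

heading to target = atan2(-3.5−-4, -2.5−-2.5) = 1.5708
Δθ = wrap(1.5708 − -2.6180) = -2.0944; ω₁ = Δθ/dt₁ = -1.0472
distance = √((-2.5−-2.5)² + (-3.5−-4)²) = 0.5000; v₂ = distance/dt₂ = 0.3333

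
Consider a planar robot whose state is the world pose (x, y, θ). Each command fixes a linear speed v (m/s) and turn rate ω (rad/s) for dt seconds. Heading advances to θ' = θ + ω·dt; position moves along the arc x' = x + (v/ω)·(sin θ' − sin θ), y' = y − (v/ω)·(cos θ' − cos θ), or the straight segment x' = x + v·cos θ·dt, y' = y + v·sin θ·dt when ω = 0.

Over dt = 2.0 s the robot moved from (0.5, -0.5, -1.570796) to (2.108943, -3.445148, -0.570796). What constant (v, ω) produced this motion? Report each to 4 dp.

Δθ = -0.570796 − -1.570796 = 1.000000
ω = Δθ/dt = 1.000000/2.0 = 0.5000
R = −Δy/(cos θ' − cos θ) = 3.5000
v = R·ω = 3.5000·0.5000 = 1.7500

v = 1.7500, ω = 0.5000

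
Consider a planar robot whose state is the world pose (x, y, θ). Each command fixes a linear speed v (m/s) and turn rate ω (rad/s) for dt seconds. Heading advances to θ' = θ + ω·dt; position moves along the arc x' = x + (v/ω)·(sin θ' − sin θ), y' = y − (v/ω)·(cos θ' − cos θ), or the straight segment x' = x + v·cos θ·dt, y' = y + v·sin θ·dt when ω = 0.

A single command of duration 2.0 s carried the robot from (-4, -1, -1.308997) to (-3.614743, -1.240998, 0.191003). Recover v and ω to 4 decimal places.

v = 0.2500, ω = 0.7500

Δθ = 0.191003 − -1.308997 = 1.500000
ω = Δθ/dt = 1.500000/2.0 = 0.7500
R = Δx/(sin θ' − sin θ) = 0.3333
v = R·ω = 0.3333·0.7500 = 0.2500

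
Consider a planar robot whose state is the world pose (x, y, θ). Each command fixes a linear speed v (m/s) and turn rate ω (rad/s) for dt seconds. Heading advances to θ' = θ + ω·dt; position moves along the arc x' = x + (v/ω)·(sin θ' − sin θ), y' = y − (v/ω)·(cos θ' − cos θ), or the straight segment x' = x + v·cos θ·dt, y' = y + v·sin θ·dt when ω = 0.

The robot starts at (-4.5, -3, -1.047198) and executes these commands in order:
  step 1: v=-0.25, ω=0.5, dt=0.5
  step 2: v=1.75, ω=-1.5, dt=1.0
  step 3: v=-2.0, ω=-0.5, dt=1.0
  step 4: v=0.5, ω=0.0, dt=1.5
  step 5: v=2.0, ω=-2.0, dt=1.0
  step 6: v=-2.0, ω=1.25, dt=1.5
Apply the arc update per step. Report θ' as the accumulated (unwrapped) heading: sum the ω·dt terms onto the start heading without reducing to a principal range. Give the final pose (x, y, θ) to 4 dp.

step 1: θ'=-0.7972 (R=-0.5000) → pose (-4.5753, -2.9006, -0.7972)
step 2: θ'=-2.2972 (R=-1.1667) → pose (-4.5378, -4.4907, -2.2972)
step 3: θ'=-2.7972 (R=4.0000) → pose (-2.8980, -3.3823, -2.7972)
step 4: θ'=-2.7972 (straight) → pose (-3.6040, -3.6355, -2.7972)
step 5: θ'=-4.7972 (R=-1.0000) → pose (-4.9380, -2.6095, -4.7972)
step 6: θ'=-2.9222 (R=-1.6000) → pose (-2.9955, -4.3067, -2.9222)

(-2.9955, -4.3067, -2.9222)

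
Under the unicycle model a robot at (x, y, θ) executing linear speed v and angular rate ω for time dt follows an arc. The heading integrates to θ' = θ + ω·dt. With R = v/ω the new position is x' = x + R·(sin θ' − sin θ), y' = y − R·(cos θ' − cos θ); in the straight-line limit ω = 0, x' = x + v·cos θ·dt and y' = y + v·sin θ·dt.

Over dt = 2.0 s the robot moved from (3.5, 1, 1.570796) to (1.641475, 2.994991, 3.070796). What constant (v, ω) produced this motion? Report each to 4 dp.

Δθ = 3.070796 − 1.570796 = 1.500000
ω = Δθ/dt = 1.500000/2.0 = 0.7500
R = −Δy/(cos θ' − cos θ) = 2.0000
v = R·ω = 2.0000·0.7500 = 1.5000

v = 1.5000, ω = 0.7500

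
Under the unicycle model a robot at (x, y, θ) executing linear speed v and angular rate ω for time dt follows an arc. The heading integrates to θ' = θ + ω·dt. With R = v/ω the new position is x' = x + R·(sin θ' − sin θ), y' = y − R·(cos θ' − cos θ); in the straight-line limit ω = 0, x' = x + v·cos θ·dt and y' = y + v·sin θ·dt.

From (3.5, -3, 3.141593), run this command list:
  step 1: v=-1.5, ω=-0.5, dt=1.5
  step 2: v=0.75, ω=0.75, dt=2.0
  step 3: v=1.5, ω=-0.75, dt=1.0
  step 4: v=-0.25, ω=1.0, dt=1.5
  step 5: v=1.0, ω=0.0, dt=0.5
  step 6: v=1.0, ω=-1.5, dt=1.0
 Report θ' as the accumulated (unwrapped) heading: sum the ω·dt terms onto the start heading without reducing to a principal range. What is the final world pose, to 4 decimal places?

step 1: θ'=2.3916 (R=3.0000) → pose (5.5449, -3.8049, 2.3916)
step 2: θ'=3.8916 (R=1.0000) → pose (4.1816, -3.8049, 3.8916)
step 3: θ'=3.1416 (R=-2.0000) → pose (2.8184, -4.3416, 3.1416)
step 4: θ'=4.6416 (R=-0.2500) → pose (3.0677, -4.1092, 4.6416)
step 5: θ'=4.6416 (straight) → pose (3.0324, -4.6080, 4.6416)
step 6: θ'=3.1416 (R=-0.6667) → pose (2.3674, -5.2275, 3.1416)

(2.3674, -5.2275, 3.1416)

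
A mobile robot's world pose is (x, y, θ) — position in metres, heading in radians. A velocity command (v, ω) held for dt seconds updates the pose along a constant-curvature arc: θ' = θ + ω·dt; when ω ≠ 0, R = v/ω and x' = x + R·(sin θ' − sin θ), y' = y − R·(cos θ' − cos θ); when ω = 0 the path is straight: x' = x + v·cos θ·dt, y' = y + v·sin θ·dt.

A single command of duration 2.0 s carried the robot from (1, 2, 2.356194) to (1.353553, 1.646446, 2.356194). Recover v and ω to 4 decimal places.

Δθ = 2.356194 − 2.356194 = 0.000000
ω = Δθ/dt = 0.000000/2.0 = 0.0000
ω = 0 → v = (Δx·cos θ + Δy·sin θ)/dt = -0.2500

v = -0.2500, ω = 0.0000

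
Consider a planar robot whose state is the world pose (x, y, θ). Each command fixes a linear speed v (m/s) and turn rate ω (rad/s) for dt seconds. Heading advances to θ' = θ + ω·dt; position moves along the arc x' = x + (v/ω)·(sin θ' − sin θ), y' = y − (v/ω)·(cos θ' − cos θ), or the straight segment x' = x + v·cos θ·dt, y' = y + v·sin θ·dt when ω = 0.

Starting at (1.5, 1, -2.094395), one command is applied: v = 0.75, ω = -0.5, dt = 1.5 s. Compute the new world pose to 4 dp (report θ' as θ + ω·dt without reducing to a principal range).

(0.6402, 0.3158, -2.8444)

θ' = -2.0944 + -0.5·1.5 = -2.8444
R = v/ω = 0.75/-0.5 = -1.5000
x' = 1.5 + -1.5000·(sin -2.8444 − sin -2.0944) = 0.6402
y' = 1 − -1.5000·(cos -2.8444 − cos -2.0944) = 0.3158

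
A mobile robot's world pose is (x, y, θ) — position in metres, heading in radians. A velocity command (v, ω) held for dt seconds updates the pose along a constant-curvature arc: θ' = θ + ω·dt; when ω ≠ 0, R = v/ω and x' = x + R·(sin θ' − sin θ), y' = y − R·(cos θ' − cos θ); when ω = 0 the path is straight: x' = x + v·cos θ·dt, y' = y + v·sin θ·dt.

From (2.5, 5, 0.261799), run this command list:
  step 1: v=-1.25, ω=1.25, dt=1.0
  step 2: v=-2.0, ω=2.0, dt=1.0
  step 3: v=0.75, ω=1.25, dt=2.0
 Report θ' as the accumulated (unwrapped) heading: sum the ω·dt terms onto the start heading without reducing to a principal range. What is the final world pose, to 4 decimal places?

step 1: θ'=1.5118 (R=-1.0000) → pose (1.7606, 4.0930, 1.5118)
step 2: θ'=3.5118 (R=-1.0000) → pose (3.1206, 3.1018, 3.5118)
step 3: θ'=6.0118 (R=0.6000) → pose (3.1769, 1.9644, 6.0118)

(3.1769, 1.9644, 6.0118)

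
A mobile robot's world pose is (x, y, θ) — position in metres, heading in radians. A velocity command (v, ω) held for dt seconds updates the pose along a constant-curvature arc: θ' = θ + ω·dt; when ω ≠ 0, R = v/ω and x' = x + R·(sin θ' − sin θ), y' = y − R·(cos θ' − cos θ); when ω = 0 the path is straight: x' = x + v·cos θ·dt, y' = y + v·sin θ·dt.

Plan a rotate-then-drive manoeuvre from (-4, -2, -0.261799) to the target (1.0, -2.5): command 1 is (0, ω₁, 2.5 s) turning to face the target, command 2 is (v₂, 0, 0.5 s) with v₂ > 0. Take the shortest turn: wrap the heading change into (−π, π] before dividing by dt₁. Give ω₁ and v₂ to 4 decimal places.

ω₁ = 0.0649, v₂ = 10.0499

heading to target = atan2(-2.5−-2, 1−-4) = -0.0997
Δθ = wrap(-0.0997 − -0.2618) = 0.1621; ω₁ = Δθ/dt₁ = 0.0649
distance = √((1−-4)² + (-2.5−-2)²) = 5.0249; v₂ = distance/dt₂ = 10.0499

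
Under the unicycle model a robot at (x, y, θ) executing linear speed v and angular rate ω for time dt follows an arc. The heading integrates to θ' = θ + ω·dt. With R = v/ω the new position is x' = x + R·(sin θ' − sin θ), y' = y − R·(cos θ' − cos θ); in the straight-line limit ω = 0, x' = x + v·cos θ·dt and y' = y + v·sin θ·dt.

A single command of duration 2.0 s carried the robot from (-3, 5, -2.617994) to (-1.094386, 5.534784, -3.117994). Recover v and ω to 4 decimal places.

Δθ = -3.117994 − -2.617994 = -0.500000
ω = Δθ/dt = -0.500000/2.0 = -0.2500
R = Δx/(sin θ' − sin θ) = 4.0000
v = R·ω = 4.0000·-0.2500 = -1.0000

v = -1.0000, ω = -0.2500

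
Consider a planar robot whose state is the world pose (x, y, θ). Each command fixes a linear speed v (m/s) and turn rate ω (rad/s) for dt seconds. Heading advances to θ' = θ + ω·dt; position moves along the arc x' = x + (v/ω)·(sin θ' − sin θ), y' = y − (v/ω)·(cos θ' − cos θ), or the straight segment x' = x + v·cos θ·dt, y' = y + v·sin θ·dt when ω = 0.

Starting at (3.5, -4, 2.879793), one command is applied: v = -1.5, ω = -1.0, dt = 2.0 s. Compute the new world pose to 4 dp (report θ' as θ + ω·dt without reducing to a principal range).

θ' = 2.8798 + -1.0·2.0 = 0.8798
R = v/ω = -1.5/-1.0 = 1.5000
x' = 3.5 + 1.5000·(sin 0.8798 − sin 2.8798) = 4.2677
y' = -4 − 1.5000·(cos 0.8798 − cos 2.8798) = -6.4049

(4.2677, -6.4049, 0.8798)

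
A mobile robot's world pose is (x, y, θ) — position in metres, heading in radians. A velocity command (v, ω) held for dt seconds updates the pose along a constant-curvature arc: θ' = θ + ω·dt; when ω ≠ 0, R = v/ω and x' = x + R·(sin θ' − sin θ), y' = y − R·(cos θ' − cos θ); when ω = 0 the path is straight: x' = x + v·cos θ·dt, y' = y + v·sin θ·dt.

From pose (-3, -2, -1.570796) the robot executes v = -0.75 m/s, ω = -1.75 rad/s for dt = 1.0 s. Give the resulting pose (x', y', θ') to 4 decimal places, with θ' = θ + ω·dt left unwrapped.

(-2.4950, -1.5783, -3.3208)

θ' = -1.5708 + -1.75·1.0 = -3.3208
R = v/ω = -0.75/-1.75 = 0.4286
x' = -3 + 0.4286·(sin -3.3208 − sin -1.5708) = -2.4950
y' = -2 − 0.4286·(cos -3.3208 − cos -1.5708) = -1.5783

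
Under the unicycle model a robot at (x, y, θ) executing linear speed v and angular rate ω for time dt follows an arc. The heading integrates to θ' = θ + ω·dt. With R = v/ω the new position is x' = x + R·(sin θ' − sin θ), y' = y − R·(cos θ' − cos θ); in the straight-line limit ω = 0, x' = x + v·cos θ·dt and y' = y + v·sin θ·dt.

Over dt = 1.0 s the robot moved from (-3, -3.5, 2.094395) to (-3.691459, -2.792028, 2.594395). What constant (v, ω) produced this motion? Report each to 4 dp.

v = 1.0000, ω = 0.5000

Δθ = 2.594395 − 2.094395 = 0.500000
ω = Δθ/dt = 0.500000/1.0 = 0.5000
R = −Δy/(cos θ' − cos θ) = 2.0000
v = R·ω = 2.0000·0.5000 = 1.0000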